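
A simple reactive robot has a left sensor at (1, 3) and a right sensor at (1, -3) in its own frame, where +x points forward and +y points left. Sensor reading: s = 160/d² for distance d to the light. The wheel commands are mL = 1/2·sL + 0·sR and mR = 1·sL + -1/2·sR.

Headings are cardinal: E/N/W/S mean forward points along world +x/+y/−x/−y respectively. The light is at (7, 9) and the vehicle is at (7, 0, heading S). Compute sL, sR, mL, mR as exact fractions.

160/109 160/109 80/109 80/109

left sensor world pos  = (10, -1); dL² = 109
right sensor world pos = (4, -1); dR² = 109
sL = 160/109 = 160/109
sR = 160/109 = 160/109
mL = 1/2·sL + 0·sR = 80/109
mR = 1·sL + -1/2·sR = 80/109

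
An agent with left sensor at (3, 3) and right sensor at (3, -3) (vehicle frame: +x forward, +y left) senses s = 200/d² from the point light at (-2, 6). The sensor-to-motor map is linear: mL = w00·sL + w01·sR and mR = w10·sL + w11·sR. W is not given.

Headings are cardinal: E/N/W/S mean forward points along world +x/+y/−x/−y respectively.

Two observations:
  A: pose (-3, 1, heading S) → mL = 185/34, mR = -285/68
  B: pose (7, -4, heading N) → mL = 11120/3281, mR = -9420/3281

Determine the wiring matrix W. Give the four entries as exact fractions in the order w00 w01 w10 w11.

obs A: pose=(-3,1,S) → sL=50/17, sR=5/2, mL=185/34, mR=-285/68
obs B: pose=(7,-4,N) → sL=40/17, sR=200/193, mL=11120/3281, mR=-9420/3281
sensor matrix S = [[50/17, 5/2], [40/17, 200/193]]; det S = -9300/3281
solve [mL_A; mL_B] = S·[w00; w01] and [mR_A; mR_B] = S·[w10; w11]:
  w00 = 1, w01 = 1, w10 = -1, w11 = -1/2

1 1 -1 -1/2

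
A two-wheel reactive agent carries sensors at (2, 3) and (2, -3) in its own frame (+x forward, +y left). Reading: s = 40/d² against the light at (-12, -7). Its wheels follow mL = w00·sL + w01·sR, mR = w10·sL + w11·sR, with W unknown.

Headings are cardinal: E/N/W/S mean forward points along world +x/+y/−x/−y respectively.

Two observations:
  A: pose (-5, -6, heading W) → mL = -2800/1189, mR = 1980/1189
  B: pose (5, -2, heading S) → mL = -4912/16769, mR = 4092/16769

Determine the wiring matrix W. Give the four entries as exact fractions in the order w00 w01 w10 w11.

-1 -1 1/2 1

obs A: pose=(-5,-6,W) → sL=40/29, sR=40/41, mL=-2800/1189, mR=1980/1189
obs B: pose=(5,-2,S) → sL=40/409, sR=8/41, mL=-4912/16769, mR=4092/16769
sensor matrix S = [[40/29, 40/41], [40/409, 8/41]]; det S = 84480/486301
solve [mL_A; mL_B] = S·[w00; w01] and [mR_A; mR_B] = S·[w10; w11]:
  w00 = -1, w01 = -1, w10 = 1/2, w11 = 1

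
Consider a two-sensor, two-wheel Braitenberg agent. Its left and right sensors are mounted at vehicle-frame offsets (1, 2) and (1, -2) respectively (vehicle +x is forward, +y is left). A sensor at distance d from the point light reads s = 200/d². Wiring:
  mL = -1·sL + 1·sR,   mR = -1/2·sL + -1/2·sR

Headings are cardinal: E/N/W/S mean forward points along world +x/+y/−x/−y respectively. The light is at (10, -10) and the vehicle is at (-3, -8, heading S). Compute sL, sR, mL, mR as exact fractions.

100/61 100/113 -5200/6893 -8700/6893

left sensor world pos  = (-1, -9); dL² = 122
right sensor world pos = (-5, -9); dR² = 226
sL = 200/122 = 100/61
sR = 200/226 = 100/113
mL = -1·sL + 1·sR = -5200/6893
mR = -1/2·sL + -1/2·sR = -8700/6893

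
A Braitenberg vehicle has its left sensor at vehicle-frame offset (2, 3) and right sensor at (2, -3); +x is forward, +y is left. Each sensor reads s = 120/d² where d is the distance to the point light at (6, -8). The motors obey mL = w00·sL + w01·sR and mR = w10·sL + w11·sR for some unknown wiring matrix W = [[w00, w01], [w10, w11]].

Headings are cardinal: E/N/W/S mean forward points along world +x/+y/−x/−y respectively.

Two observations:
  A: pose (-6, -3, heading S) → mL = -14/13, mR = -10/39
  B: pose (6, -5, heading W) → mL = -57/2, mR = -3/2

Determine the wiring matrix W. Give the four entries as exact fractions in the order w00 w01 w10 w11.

-1 1/2 0 -1/2

obs A: pose=(-6,-3,S) → sL=4/3, sR=20/39, mL=-14/13, mR=-10/39
obs B: pose=(6,-5,W) → sL=30, sR=3, mL=-57/2, mR=-3/2
sensor matrix S = [[4/3, 20/39], [30, 3]]; det S = -148/13
solve [mL_A; mL_B] = S·[w00; w01] and [mR_A; mR_B] = S·[w10; w11]:
  w00 = -1, w01 = 1/2, w10 = 0, w11 = -1/2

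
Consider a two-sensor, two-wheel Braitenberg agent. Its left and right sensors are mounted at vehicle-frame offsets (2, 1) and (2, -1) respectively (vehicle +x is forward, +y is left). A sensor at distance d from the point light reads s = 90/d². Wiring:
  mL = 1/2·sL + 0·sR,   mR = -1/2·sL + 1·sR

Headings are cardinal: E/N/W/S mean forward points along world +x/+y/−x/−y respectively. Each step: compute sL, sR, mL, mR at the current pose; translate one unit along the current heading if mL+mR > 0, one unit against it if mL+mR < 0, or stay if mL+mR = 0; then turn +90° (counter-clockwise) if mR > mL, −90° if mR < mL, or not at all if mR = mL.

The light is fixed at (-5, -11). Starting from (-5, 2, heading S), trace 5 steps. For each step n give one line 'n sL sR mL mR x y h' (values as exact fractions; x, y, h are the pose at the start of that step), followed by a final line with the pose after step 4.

0 45/61 45/61 45/122 45/122 -5 2 S
1 90/101 90/101 45/101 45/101 -5 1 S
2 45/41 45/41 45/82 45/82 -5 0 S
3 18/13 18/13 9/13 9/13 -5 -1 S
4 9/5 9/5 9/10 9/10 -5 -2 S
final -5 -3 S

n=0: pose=(-5,2,S); sL=45/61, sR=45/61; mL=45/122, mR=45/122; mL+mR=45/61 → advance +1; mR−mL=0 → turn +0·90°
n=1: pose=(-5,1,S); sL=90/101, sR=90/101; mL=45/101, mR=45/101; mL+mR=90/101 → advance +1; mR−mL=0 → turn +0·90°
n=2: pose=(-5,0,S); sL=45/41, sR=45/41; mL=45/82, mR=45/82; mL+mR=45/41 → advance +1; mR−mL=0 → turn +0·90°
n=3: pose=(-5,-1,S); sL=18/13, sR=18/13; mL=9/13, mR=9/13; mL+mR=18/13 → advance +1; mR−mL=0 → turn +0·90°
n=4: pose=(-5,-2,S); sL=9/5, sR=9/5; mL=9/10, mR=9/10; mL+mR=9/5 → advance +1; mR−mL=0 → turn +0·90°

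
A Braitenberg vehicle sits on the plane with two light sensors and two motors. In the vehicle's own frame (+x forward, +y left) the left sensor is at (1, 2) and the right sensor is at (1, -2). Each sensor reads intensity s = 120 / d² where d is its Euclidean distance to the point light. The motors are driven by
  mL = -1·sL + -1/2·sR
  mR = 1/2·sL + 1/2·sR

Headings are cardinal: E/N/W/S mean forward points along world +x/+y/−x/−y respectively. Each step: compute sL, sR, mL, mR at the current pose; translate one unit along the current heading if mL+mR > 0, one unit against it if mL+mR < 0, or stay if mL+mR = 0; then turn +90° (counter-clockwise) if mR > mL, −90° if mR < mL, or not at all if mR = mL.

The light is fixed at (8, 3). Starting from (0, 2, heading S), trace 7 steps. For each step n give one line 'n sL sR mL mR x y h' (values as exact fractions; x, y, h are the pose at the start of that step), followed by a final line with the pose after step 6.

n=0: pose=(0,2,S); sL=3, sR=15/13; mL=-93/26, mR=27/13; mL+mR=-3/2 → advance -1; mR−mL=147/26 → turn +1·90°
n=1: pose=(0,3,E); sL=120/53, sR=120/53; mL=-180/53, mR=120/53; mL+mR=-60/53 → advance -1; mR−mL=300/53 → turn +1·90°
n=2: pose=(-1,3,N); sL=60/61, sR=12/5; mL=-666/305, mR=516/305; mL+mR=-30/61 → advance -1; mR−mL=1182/305 → turn +1·90°
n=3: pose=(-1,2,W); sL=120/109, sR=120/101; mL=-18660/11009, mR=12600/11009; mL+mR=-60/109 → advance -1; mR−mL=31260/11009 → turn +1·90°
n=4: pose=(0,2,S); sL=3, sR=15/13; mL=-93/26, mR=27/13; mL+mR=-3/2 → advance -1; mR−mL=147/26 → turn +1·90°
n=5: pose=(0,3,E); sL=120/53, sR=120/53; mL=-180/53, mR=120/53; mL+mR=-60/53 → advance -1; mR−mL=300/53 → turn +1·90°
n=6: pose=(-1,3,N); sL=60/61, sR=12/5; mL=-666/305, mR=516/305; mL+mR=-30/61 → advance -1; mR−mL=1182/305 → turn +1·90°

0 3 15/13 -93/26 27/13 0 2 S
1 120/53 120/53 -180/53 120/53 0 3 E
2 60/61 12/5 -666/305 516/305 -1 3 N
3 120/109 120/101 -18660/11009 12600/11009 -1 2 W
4 3 15/13 -93/26 27/13 0 2 S
5 120/53 120/53 -180/53 120/53 0 3 E
6 60/61 12/5 -666/305 516/305 -1 3 N
final -1 2 W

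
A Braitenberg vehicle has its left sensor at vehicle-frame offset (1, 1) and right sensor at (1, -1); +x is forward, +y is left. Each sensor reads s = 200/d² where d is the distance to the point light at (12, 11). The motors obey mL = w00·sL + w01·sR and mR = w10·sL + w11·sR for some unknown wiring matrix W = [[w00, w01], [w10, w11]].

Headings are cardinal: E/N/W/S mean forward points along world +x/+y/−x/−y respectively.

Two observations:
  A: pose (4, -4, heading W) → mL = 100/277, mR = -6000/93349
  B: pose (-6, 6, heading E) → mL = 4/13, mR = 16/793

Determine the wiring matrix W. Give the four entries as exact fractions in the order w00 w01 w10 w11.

obs A: pose=(4,-4,W) → sL=200/337, sR=200/277, mL=100/277, mR=-6000/93349
obs B: pose=(-6,6,E) → sL=40/61, sR=8/13, mL=4/13, mR=16/793
sensor matrix S = [[200/337, 200/277], [40/61, 8/13]]; det S = -8012800/74025757
solve [mL_A; mL_B] = S·[w00; w01] and [mR_A; mR_B] = S·[w10; w11]:
  w00 = 0, w01 = 1/2, w10 = 1/2, w11 = -1/2

0 1/2 1/2 -1/2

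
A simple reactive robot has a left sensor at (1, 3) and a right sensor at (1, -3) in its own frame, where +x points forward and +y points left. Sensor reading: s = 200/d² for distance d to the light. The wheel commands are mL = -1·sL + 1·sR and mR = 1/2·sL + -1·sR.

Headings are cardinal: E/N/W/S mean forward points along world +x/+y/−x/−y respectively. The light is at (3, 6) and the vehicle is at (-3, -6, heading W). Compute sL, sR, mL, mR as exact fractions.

left sensor world pos  = (-4, -9); dL² = 274
right sensor world pos = (-4, -3); dR² = 130
sL = 200/274 = 100/137
sR = 200/130 = 20/13
mL = -1·sL + 1·sR = 1440/1781
mR = 1/2·sL + -1·sR = -2090/1781

100/137 20/13 1440/1781 -2090/1781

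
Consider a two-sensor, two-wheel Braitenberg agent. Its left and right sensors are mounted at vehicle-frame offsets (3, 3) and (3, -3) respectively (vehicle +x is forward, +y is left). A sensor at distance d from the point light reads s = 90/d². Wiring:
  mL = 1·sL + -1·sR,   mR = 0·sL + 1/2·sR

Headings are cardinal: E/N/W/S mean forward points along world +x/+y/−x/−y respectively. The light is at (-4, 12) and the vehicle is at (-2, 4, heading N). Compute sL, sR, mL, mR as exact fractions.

left sensor world pos  = (-5, 7); dL² = 26
right sensor world pos = (1, 7); dR² = 50
sL = 90/26 = 45/13
sR = 90/50 = 9/5
mL = 1·sL + -1·sR = 108/65
mR = 0·sL + 1/2·sR = 9/10

45/13 9/5 108/65 9/10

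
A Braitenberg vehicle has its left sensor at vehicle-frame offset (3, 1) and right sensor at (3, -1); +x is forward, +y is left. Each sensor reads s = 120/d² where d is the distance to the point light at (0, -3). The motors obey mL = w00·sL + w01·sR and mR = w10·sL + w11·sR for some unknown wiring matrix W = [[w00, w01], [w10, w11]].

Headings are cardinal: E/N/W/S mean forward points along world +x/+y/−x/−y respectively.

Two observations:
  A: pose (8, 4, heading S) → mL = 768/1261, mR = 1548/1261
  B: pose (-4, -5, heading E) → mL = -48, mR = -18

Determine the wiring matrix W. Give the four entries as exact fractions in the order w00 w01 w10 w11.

obs A: pose=(8,4,S) → sL=120/97, sR=24/13, mL=768/1261, mR=1548/1261
obs B: pose=(-4,-5,E) → sL=60, sR=12, mL=-48, mR=-18
sensor matrix S = [[120/97, 24/13], [60, 12]]; det S = -120960/1261
solve [mL_A; mL_B] = S·[w00; w01] and [mR_A; mR_B] = S·[w10; w11]:
  w00 = -1, w01 = 1, w10 = -1/2, w11 = 1

-1 1 -1/2 1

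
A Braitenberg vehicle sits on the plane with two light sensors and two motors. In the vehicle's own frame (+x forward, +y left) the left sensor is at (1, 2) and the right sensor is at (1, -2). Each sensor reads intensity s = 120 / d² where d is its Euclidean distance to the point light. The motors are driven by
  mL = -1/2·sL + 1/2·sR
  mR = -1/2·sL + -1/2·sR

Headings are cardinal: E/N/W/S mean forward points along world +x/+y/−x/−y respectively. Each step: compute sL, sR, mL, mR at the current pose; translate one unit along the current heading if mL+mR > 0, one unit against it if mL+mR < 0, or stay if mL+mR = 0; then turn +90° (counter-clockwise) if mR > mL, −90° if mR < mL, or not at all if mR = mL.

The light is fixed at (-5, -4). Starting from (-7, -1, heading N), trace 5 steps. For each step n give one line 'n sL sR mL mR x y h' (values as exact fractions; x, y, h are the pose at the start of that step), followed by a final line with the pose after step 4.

0 15/4 15/2 15/8 -45/8 -7 -1 N
1 120/17 120 960/17 -1080/17 -7 -2 E
2 60 60/13 -360/13 -420/13 -8 -2 S
3 120/17 120/41 -1440/697 -3480/697 -8 -1 W
4 15/4 15/2 15/8 -45/8 -7 -1 N
final -7 -2 E

n=0: pose=(-7,-1,N); sL=15/4, sR=15/2; mL=15/8, mR=-45/8; mL+mR=-15/4 → advance -1; mR−mL=-15/2 → turn -1·90°
n=1: pose=(-7,-2,E); sL=120/17, sR=120; mL=960/17, mR=-1080/17; mL+mR=-120/17 → advance -1; mR−mL=-120 → turn -1·90°
n=2: pose=(-8,-2,S); sL=60, sR=60/13; mL=-360/13, mR=-420/13; mL+mR=-60 → advance -1; mR−mL=-60/13 → turn -1·90°
n=3: pose=(-8,-1,W); sL=120/17, sR=120/41; mL=-1440/697, mR=-3480/697; mL+mR=-120/17 → advance -1; mR−mL=-120/41 → turn -1·90°
n=4: pose=(-7,-1,N); sL=15/4, sR=15/2; mL=15/8, mR=-45/8; mL+mR=-15/4 → advance -1; mR−mL=-15/2 → turn -1·90°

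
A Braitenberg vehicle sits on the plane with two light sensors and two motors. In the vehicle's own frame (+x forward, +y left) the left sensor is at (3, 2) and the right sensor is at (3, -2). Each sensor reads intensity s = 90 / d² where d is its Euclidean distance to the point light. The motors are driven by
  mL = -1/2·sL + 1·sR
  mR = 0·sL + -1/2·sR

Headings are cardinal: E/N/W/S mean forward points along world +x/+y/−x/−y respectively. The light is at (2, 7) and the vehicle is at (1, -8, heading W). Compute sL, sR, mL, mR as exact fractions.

left sensor world pos  = (-2, -10); dL² = 305
right sensor world pos = (-2, -6); dR² = 185
sL = 90/305 = 18/61
sR = 90/185 = 18/37
mL = -1/2·sL + 1·sR = 765/2257
mR = 0·sL + -1/2·sR = -9/37

18/61 18/37 765/2257 -9/37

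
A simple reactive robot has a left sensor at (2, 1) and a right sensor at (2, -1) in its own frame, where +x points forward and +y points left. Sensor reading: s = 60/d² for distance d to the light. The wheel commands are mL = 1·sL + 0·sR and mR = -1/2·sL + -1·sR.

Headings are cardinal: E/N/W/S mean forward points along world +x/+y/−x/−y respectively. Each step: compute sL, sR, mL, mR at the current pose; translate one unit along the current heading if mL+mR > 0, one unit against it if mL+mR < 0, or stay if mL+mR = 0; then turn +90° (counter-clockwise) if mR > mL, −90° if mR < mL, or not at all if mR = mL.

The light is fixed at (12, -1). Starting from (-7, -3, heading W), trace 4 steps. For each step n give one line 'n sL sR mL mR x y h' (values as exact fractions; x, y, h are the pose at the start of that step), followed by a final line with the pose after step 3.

0 2/15 30/221 2/15 -671/3315 -7 -3 W
1 60/361 60/289 60/361 -30330/104329 -6 -3 N
2 3/13 15/68 3/13 -297/884 -6 -4 E
3 60/349 12/85 60/349 -6738/29665 -7 -4 S
final -7 -3 W

n=0: pose=(-7,-3,W); sL=2/15, sR=30/221; mL=2/15, mR=-671/3315; mL+mR=-229/3315 → advance -1; mR−mL=-371/1105 → turn -1·90°
n=1: pose=(-6,-3,N); sL=60/361, sR=60/289; mL=60/361, mR=-30330/104329; mL+mR=-12990/104329 → advance -1; mR−mL=-47670/104329 → turn -1·90°
n=2: pose=(-6,-4,E); sL=3/13, sR=15/68; mL=3/13, mR=-297/884; mL+mR=-93/884 → advance -1; mR−mL=-501/884 → turn -1·90°
n=3: pose=(-7,-4,S); sL=60/349, sR=12/85; mL=60/349, mR=-6738/29665; mL+mR=-1638/29665 → advance -1; mR−mL=-11838/29665 → turn -1·90°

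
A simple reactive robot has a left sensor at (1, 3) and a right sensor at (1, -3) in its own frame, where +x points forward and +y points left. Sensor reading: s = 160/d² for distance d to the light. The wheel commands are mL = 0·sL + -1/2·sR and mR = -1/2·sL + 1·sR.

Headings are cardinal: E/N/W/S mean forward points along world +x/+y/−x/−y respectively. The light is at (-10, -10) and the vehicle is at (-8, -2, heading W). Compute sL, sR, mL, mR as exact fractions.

80/13 80/61 -40/61 -1400/793

left sensor world pos  = (-9, -5); dL² = 26
right sensor world pos = (-9, 1); dR² = 122
sL = 160/26 = 80/13
sR = 160/122 = 80/61
mL = 0·sL + -1/2·sR = -40/61
mR = -1/2·sL + 1·sR = -1400/793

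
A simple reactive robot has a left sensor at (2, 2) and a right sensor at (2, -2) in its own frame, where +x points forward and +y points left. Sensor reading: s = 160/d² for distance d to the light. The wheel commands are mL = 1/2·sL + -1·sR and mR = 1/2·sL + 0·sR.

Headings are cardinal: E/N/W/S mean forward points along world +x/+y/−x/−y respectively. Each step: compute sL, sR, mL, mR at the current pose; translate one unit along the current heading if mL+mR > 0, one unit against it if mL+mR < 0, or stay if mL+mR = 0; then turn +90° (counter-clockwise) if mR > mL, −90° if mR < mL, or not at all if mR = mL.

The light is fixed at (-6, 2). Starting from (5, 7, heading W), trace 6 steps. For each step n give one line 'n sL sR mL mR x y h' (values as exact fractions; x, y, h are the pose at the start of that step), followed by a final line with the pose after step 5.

0 16/9 16/13 -40/117 8/9 5 7 W
1 160/153 160/73 -18640/11169 80/153 4 7 S
2 10/13 1 -8/13 5/13 4 8 E
3 160/113 32/37 -656/4181 80/113 3 8 N
4 80/37 16/13 -72/481 40/37 3 9 W
5 32/25 160/61 -3024/1525 16/25 2 9 S
final 2 10 E

n=0: pose=(5,7,W); sL=16/9, sR=16/13; mL=-40/117, mR=8/9; mL+mR=64/117 → advance +1; mR−mL=16/13 → turn +1·90°
n=1: pose=(4,7,S); sL=160/153, sR=160/73; mL=-18640/11169, mR=80/153; mL+mR=-12800/11169 → advance -1; mR−mL=160/73 → turn +1·90°
n=2: pose=(4,8,E); sL=10/13, sR=1; mL=-8/13, mR=5/13; mL+mR=-3/13 → advance -1; mR−mL=1 → turn +1·90°
n=3: pose=(3,8,N); sL=160/113, sR=32/37; mL=-656/4181, mR=80/113; mL+mR=2304/4181 → advance +1; mR−mL=32/37 → turn +1·90°
n=4: pose=(3,9,W); sL=80/37, sR=16/13; mL=-72/481, mR=40/37; mL+mR=448/481 → advance +1; mR−mL=16/13 → turn +1·90°
n=5: pose=(2,9,S); sL=32/25, sR=160/61; mL=-3024/1525, mR=16/25; mL+mR=-2048/1525 → advance -1; mR−mL=160/61 → turn +1·90°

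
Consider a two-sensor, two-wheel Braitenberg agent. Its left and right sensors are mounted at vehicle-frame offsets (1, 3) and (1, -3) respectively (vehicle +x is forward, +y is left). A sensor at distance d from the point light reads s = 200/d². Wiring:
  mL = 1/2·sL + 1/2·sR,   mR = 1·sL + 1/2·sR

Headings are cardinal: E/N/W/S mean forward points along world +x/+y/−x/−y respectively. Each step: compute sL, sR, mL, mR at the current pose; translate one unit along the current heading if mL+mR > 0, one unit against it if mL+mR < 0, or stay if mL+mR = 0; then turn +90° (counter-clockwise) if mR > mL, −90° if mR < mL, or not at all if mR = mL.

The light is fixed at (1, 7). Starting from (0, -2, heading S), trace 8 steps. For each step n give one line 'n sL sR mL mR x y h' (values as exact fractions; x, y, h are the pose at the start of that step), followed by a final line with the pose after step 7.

n=0: pose=(0,-2,S); sL=25/13, sR=50/29; mL=1375/754, mR=1050/377; mL+mR=3475/754 → advance +1; mR−mL=25/26 → turn +1·90°
n=1: pose=(0,-3,E); sL=200/49, sR=200/169; mL=21800/8281, mR=38700/8281; mL+mR=60500/8281 → advance +1; mR−mL=100/49 → turn +1·90°
n=2: pose=(1,-3,N); sL=20/9, sR=20/9; mL=20/9, mR=10/3; mL+mR=50/9 → advance +1; mR−mL=10/9 → turn +1·90°
n=3: pose=(1,-2,W); sL=40/29, sR=200/37; mL=3640/1073, mR=4380/1073; mL+mR=8020/1073 → advance +1; mR−mL=20/29 → turn +1·90°
n=4: pose=(0,-2,S); sL=25/13, sR=50/29; mL=1375/754, mR=1050/377; mL+mR=3475/754 → advance +1; mR−mL=25/26 → turn +1·90°
n=5: pose=(0,-3,E); sL=200/49, sR=200/169; mL=21800/8281, mR=38700/8281; mL+mR=60500/8281 → advance +1; mR−mL=100/49 → turn +1·90°
n=6: pose=(1,-3,N); sL=20/9, sR=20/9; mL=20/9, mR=10/3; mL+mR=50/9 → advance +1; mR−mL=10/9 → turn +1·90°
n=7: pose=(1,-2,W); sL=40/29, sR=200/37; mL=3640/1073, mR=4380/1073; mL+mR=8020/1073 → advance +1; mR−mL=20/29 → turn +1·90°

0 25/13 50/29 1375/754 1050/377 0 -2 S
1 200/49 200/169 21800/8281 38700/8281 0 -3 E
2 20/9 20/9 20/9 10/3 1 -3 N
3 40/29 200/37 3640/1073 4380/1073 1 -2 W
4 25/13 50/29 1375/754 1050/377 0 -2 S
5 200/49 200/169 21800/8281 38700/8281 0 -3 E
6 20/9 20/9 20/9 10/3 1 -3 N
7 40/29 200/37 3640/1073 4380/1073 1 -2 W
final 0 -2 S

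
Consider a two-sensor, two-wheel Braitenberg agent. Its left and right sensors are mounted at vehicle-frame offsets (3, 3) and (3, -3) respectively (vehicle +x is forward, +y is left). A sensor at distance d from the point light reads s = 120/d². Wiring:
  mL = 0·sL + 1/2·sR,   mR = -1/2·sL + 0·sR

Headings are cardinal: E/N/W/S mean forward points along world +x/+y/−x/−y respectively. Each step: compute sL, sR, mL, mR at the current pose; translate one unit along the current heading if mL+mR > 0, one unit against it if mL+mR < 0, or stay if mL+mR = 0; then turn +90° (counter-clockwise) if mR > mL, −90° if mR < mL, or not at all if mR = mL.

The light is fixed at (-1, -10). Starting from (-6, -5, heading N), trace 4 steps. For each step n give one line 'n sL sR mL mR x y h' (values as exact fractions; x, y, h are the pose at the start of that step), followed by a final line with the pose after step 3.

0 15/16 30/17 15/17 -15/32 -6 -5 N
1 24/17 120/13 60/13 -12/17 -6 -4 E
2 12 60/29 30/29 -6 -5 -4 S
3 24/13 120/149 60/149 -12/13 -5 -3 W
final -4 -3 N

n=0: pose=(-6,-5,N); sL=15/16, sR=30/17; mL=15/17, mR=-15/32; mL+mR=225/544 → advance +1; mR−mL=-735/544 → turn -1·90°
n=1: pose=(-6,-4,E); sL=24/17, sR=120/13; mL=60/13, mR=-12/17; mL+mR=864/221 → advance +1; mR−mL=-1176/221 → turn -1·90°
n=2: pose=(-5,-4,S); sL=12, sR=60/29; mL=30/29, mR=-6; mL+mR=-144/29 → advance -1; mR−mL=-204/29 → turn -1·90°
n=3: pose=(-5,-3,W); sL=24/13, sR=120/149; mL=60/149, mR=-12/13; mL+mR=-1008/1937 → advance -1; mR−mL=-2568/1937 → turn -1·90°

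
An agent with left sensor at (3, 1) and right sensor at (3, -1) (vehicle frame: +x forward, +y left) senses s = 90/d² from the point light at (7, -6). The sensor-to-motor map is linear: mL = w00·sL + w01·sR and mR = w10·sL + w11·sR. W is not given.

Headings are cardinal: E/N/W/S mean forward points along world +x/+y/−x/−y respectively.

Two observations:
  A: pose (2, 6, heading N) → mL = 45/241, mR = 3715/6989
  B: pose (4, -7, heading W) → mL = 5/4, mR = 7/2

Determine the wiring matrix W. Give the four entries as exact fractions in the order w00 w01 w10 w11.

0 1/2 1 1/2

obs A: pose=(2,6,N) → sL=10/29, sR=90/241, mL=45/241, mR=3715/6989
obs B: pose=(4,-7,W) → sL=9/4, sR=5/2, mL=5/4, mR=7/2
sensor matrix S = [[10/29, 90/241], [9/4, 5/2]]; det S = 305/13978
solve [mL_A; mL_B] = S·[w00; w01] and [mR_A; mR_B] = S·[w10; w11]:
  w00 = 0, w01 = 1/2, w10 = 1, w11 = 1/2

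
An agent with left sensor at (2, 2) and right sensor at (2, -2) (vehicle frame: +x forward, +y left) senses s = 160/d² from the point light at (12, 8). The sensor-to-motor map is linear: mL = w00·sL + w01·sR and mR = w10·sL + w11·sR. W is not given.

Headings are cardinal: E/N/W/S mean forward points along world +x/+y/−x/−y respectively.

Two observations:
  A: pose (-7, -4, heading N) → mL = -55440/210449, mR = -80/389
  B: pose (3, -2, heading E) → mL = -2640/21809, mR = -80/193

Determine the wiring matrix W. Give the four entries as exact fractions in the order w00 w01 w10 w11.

obs A: pose=(-7,-4,N) → sL=160/541, sR=160/389, mL=-55440/210449, mR=-80/389
obs B: pose=(3,-2,E) → sL=160/113, sR=160/193, mL=-2640/21809, mR=-80/193
sensor matrix S = [[160/541, 160/389], [160/113, 160/193]]; det S = -1547673600/4589682241
solve [mL_A; mL_B] = S·[w00; w01] and [mR_A; mR_B] = S·[w10; w11]:
  w00 = 1/2, w01 = -1, w10 = 0, w11 = -1/2

1/2 -1 0 -1/2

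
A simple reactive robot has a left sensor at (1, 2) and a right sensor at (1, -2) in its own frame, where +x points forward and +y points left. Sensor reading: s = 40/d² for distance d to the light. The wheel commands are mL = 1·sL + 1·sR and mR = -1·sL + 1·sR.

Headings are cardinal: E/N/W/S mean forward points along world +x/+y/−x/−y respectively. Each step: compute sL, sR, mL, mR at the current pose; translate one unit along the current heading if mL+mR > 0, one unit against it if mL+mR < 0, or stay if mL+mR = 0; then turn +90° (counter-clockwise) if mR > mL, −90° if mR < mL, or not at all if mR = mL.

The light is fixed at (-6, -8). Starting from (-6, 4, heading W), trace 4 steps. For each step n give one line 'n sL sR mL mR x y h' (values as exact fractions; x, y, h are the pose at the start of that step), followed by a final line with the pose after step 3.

n=0: pose=(-6,4,W); sL=40/101, sR=40/197; mL=11920/19897, mR=-3840/19897; mL+mR=80/197 → advance +1; mR−mL=-80/101 → turn -1·90°
n=1: pose=(-7,4,N); sL=20/89, sR=4/17; mL=696/1513, mR=16/1513; mL+mR=8/17 → advance +1; mR−mL=-40/89 → turn -1·90°
n=2: pose=(-7,5,E); sL=8/45, sR=40/121; mL=2768/5445, mR=832/5445; mL+mR=80/121 → advance +1; mR−mL=-16/45 → turn -1·90°
n=3: pose=(-6,5,S); sL=10/37, sR=10/37; mL=20/37, mR=0; mL+mR=20/37 → advance +1; mR−mL=-20/37 → turn -1·90°

0 40/101 40/197 11920/19897 -3840/19897 -6 4 W
1 20/89 4/17 696/1513 16/1513 -7 4 N
2 8/45 40/121 2768/5445 832/5445 -7 5 E
3 10/37 10/37 20/37 0 -6 5 S
final -6 4 W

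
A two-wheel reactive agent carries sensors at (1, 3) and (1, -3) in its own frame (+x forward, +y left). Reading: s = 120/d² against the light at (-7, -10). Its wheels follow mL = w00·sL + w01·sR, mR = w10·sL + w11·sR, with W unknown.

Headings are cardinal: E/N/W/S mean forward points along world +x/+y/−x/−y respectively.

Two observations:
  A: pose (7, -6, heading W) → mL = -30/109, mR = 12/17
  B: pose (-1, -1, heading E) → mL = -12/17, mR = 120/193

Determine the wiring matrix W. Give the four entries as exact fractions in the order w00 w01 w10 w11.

obs A: pose=(7,-6,W) → sL=12/17, sR=60/109, mL=-30/109, mR=12/17
obs B: pose=(-1,-1,E) → sL=120/193, sR=24/17, mL=-12/17, mR=120/193
sensor matrix S = [[12/17, 60/109], [120/193, 24/17]]; det S = 3977856/6079693
solve [mL_A; mL_B] = S·[w00; w01] and [mR_A; mR_B] = S·[w10; w11]:
  w00 = 0, w01 = -1/2, w10 = 1, w11 = 0

0 -1/2 1 0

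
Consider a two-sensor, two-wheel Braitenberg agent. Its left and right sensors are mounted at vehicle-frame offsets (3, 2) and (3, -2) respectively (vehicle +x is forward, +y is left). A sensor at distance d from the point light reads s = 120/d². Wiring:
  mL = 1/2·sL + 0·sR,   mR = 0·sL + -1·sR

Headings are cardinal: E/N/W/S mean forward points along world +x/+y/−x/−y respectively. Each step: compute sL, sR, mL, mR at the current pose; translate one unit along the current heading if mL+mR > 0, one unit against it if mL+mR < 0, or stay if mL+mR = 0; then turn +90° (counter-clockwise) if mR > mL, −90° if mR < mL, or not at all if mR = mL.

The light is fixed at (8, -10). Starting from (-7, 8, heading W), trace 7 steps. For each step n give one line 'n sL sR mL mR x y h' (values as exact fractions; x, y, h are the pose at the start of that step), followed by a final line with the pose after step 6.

0 6/29 30/181 3/29 -30/181 -7 8 W
1 120/697 8/39 60/697 -8/39 -6 8 N
2 60/241 60/173 30/241 -60/173 -6 7 E
3 24/73 24/97 12/73 -24/97 -7 7 S
4 6/29 30/181 3/29 -30/181 -7 8 W
5 120/697 8/39 60/697 -8/39 -6 8 N
6 60/241 60/173 30/241 -60/173 -6 7 E
final -7 7 S

n=0: pose=(-7,8,W); sL=6/29, sR=30/181; mL=3/29, mR=-30/181; mL+mR=-327/5249 → advance -1; mR−mL=-1413/5249 → turn -1·90°
n=1: pose=(-6,8,N); sL=120/697, sR=8/39; mL=60/697, mR=-8/39; mL+mR=-3236/27183 → advance -1; mR−mL=-7916/27183 → turn -1·90°
n=2: pose=(-6,7,E); sL=60/241, sR=60/173; mL=30/241, mR=-60/173; mL+mR=-9270/41693 → advance -1; mR−mL=-19650/41693 → turn -1·90°
n=3: pose=(-7,7,S); sL=24/73, sR=24/97; mL=12/73, mR=-24/97; mL+mR=-588/7081 → advance -1; mR−mL=-2916/7081 → turn -1·90°
n=4: pose=(-7,8,W); sL=6/29, sR=30/181; mL=3/29, mR=-30/181; mL+mR=-327/5249 → advance -1; mR−mL=-1413/5249 → turn -1·90°
n=5: pose=(-6,8,N); sL=120/697, sR=8/39; mL=60/697, mR=-8/39; mL+mR=-3236/27183 → advance -1; mR−mL=-7916/27183 → turn -1·90°
n=6: pose=(-6,7,E); sL=60/241, sR=60/173; mL=30/241, mR=-60/173; mL+mR=-9270/41693 → advance -1; mR−mL=-19650/41693 → turn -1·90°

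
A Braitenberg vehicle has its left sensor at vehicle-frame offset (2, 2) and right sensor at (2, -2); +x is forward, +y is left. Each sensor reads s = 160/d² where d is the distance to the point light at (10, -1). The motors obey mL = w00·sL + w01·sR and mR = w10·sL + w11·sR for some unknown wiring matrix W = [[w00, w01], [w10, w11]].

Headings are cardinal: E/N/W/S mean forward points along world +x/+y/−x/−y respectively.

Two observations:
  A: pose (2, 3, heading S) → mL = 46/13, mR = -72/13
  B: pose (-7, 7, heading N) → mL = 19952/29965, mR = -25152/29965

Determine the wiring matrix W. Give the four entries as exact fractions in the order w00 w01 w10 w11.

obs A: pose=(2,3,S) → sL=4, sR=20/13, mL=46/13, mR=-72/13
obs B: pose=(-7,7,N) → sL=160/461, sR=32/65, mL=19952/29965, mR=-25152/29965
sensor matrix S = [[4, 20/13], [160/461, 32/65]]; det S = 43008/29965
solve [mL_A; mL_B] = S·[w00; w01] and [mR_A; mR_B] = S·[w10; w11]:
  w00 = 1/2, w01 = 1, w10 = -1, w11 = -1

1/2 1 -1 -1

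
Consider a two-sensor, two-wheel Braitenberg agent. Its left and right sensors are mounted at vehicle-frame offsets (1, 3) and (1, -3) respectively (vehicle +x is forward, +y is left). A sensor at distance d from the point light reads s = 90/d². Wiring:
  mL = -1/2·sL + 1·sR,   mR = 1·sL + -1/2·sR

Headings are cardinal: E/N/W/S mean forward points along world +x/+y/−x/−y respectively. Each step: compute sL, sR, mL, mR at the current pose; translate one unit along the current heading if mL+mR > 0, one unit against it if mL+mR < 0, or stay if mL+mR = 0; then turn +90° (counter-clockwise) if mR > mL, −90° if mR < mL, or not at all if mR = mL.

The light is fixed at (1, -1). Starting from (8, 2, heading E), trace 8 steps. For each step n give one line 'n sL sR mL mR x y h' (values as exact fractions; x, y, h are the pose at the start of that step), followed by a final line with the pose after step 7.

n=0: pose=(8,2,E); sL=9/10, sR=45/32; mL=153/160, mR=63/320; mL+mR=369/320 → advance +1; mR−mL=-243/320 → turn -1·90°
n=1: pose=(9,2,S); sL=18/25, sR=90/29; mL=1989/725, mR=-603/725; mL+mR=1386/725 → advance +1; mR−mL=-2592/725 → turn -1·90°
n=2: pose=(9,1,W); sL=9/5, sR=45/37; mL=117/370, mR=441/370; mL+mR=279/185 → advance +1; mR−mL=162/185 → turn +1·90°
n=3: pose=(8,1,S); sL=90/101, sR=90/17; mL=8325/1717, mR=-3015/1717; mL+mR=5310/1717 → advance +1; mR−mL=-11340/1717 → turn -1·90°
n=4: pose=(8,0,W); sL=9/4, sR=45/26; mL=63/104, mR=18/13; mL+mR=207/104 → advance +1; mR−mL=81/104 → turn +1·90°
n=5: pose=(7,0,S); sL=10/9, sR=10; mL=85/9, mR=-35/9; mL+mR=50/9 → advance +1; mR−mL=-40/3 → turn -1·90°
n=6: pose=(7,-1,W); sL=45/17, sR=45/17; mL=45/34, mR=45/34; mL+mR=45/17 → advance +1; mR−mL=0 → turn +0·90°
n=7: pose=(6,-1,W); sL=18/5, sR=18/5; mL=9/5, mR=9/5; mL+mR=18/5 → advance +1; mR−mL=0 → turn +0·90°

0 9/10 45/32 153/160 63/320 8 2 E
1 18/25 90/29 1989/725 -603/725 9 2 S
2 9/5 45/37 117/370 441/370 9 1 W
3 90/101 90/17 8325/1717 -3015/1717 8 1 S
4 9/4 45/26 63/104 18/13 8 0 W
5 10/9 10 85/9 -35/9 7 0 S
6 45/17 45/17 45/34 45/34 7 -1 W
7 18/5 18/5 9/5 9/5 6 -1 W
final 5 -1 W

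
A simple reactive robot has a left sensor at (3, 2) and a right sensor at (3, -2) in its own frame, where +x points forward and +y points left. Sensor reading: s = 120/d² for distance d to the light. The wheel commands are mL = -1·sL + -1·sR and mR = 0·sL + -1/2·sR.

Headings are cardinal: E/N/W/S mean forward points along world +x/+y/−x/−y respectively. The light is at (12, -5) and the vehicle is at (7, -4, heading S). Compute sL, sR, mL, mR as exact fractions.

left sensor world pos  = (9, -7); dL² = 13
right sensor world pos = (5, -7); dR² = 53
sL = 120/13 = 120/13
sR = 120/53 = 120/53
mL = -1·sL + -1·sR = -7920/689
mR = 0·sL + -1/2·sR = -60/53

120/13 120/53 -7920/689 -60/53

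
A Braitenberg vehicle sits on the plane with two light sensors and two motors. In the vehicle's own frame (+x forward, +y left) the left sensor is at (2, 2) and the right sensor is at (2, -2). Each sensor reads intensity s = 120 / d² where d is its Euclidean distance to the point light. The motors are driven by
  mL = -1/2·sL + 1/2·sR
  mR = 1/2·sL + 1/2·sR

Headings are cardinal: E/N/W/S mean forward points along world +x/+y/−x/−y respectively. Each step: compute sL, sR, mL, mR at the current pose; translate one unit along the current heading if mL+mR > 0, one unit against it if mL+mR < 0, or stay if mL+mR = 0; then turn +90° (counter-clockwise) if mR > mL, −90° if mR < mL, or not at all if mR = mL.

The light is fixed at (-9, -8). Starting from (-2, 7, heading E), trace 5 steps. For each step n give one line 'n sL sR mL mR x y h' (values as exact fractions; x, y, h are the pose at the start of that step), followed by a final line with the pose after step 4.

0 12/37 12/25 72/925 372/925 -2 7 E
1 24/65 120/389 -768/25285 8568/25285 -1 7 N
2 15/29 1/3 -8/87 37/87 -1 8 W
3 120/277 120/221 3360/61217 29880/61217 -2 8 S
4 12/37 12/25 72/925 372/925 -2 7 E
final -1 7 N

n=0: pose=(-2,7,E); sL=12/37, sR=12/25; mL=72/925, mR=372/925; mL+mR=12/25 → advance +1; mR−mL=12/37 → turn +1·90°
n=1: pose=(-1,7,N); sL=24/65, sR=120/389; mL=-768/25285, mR=8568/25285; mL+mR=120/389 → advance +1; mR−mL=24/65 → turn +1·90°
n=2: pose=(-1,8,W); sL=15/29, sR=1/3; mL=-8/87, mR=37/87; mL+mR=1/3 → advance +1; mR−mL=15/29 → turn +1·90°
n=3: pose=(-2,8,S); sL=120/277, sR=120/221; mL=3360/61217, mR=29880/61217; mL+mR=120/221 → advance +1; mR−mL=120/277 → turn +1·90°
n=4: pose=(-2,7,E); sL=12/37, sR=12/25; mL=72/925, mR=372/925; mL+mR=12/25 → advance +1; mR−mL=12/37 → turn +1·90°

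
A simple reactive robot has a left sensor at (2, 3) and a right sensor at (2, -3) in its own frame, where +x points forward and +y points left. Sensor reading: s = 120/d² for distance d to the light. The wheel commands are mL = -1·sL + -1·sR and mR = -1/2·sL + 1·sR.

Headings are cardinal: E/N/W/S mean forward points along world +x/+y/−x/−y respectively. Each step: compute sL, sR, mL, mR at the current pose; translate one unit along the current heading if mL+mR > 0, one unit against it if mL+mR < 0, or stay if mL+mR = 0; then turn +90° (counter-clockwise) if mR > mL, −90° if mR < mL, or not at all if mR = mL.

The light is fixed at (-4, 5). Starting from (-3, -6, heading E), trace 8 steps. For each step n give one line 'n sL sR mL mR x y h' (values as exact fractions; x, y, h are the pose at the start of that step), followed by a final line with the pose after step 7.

n=0: pose=(-3,-6,E); sL=120/73, sR=24/41; mL=-6672/2993, mR=-708/2993; mL+mR=-180/73 → advance -1; mR−mL=5964/2993 → turn +1·90°
n=1: pose=(-4,-6,N); sL=4/3, sR=4/3; mL=-8/3, mR=2/3; mL+mR=-2 → advance -1; mR−mL=10/3 → turn +1·90°
n=2: pose=(-4,-7,W); sL=120/229, sR=24/17; mL=-7536/3893, mR=4476/3893; mL+mR=-180/229 → advance -1; mR−mL=12012/3893 → turn +1·90°
n=3: pose=(-3,-7,S); sL=30/53, sR=3/5; mL=-309/265, mR=84/265; mL+mR=-45/53 → advance -1; mR−mL=393/265 → turn +1·90°
n=4: pose=(-3,-6,E); sL=120/73, sR=24/41; mL=-6672/2993, mR=-708/2993; mL+mR=-180/73 → advance -1; mR−mL=5964/2993 → turn +1·90°
n=5: pose=(-4,-6,N); sL=4/3, sR=4/3; mL=-8/3, mR=2/3; mL+mR=-2 → advance -1; mR−mL=10/3 → turn +1·90°
n=6: pose=(-4,-7,W); sL=120/229, sR=24/17; mL=-7536/3893, mR=4476/3893; mL+mR=-180/229 → advance -1; mR−mL=12012/3893 → turn +1·90°
n=7: pose=(-3,-7,S); sL=30/53, sR=3/5; mL=-309/265, mR=84/265; mL+mR=-45/53 → advance -1; mR−mL=393/265 → turn +1·90°

0 120/73 24/41 -6672/2993 -708/2993 -3 -6 E
1 4/3 4/3 -8/3 2/3 -4 -6 N
2 120/229 24/17 -7536/3893 4476/3893 -4 -7 W
3 30/53 3/5 -309/265 84/265 -3 -7 S
4 120/73 24/41 -6672/2993 -708/2993 -3 -6 E
5 4/3 4/3 -8/3 2/3 -4 -6 N
6 120/229 24/17 -7536/3893 4476/3893 -4 -7 W
7 30/53 3/5 -309/265 84/265 -3 -7 S
final -3 -6 E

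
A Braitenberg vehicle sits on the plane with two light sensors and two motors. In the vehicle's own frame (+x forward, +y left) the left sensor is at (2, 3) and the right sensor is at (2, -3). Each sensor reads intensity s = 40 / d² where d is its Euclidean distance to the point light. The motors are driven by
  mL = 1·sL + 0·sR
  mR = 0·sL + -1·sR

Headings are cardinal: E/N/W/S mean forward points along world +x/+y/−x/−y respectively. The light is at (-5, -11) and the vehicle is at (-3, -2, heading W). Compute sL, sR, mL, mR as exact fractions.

left sensor world pos  = (-5, -5); dL² = 36
right sensor world pos = (-5, 1); dR² = 144
sL = 40/36 = 10/9
sR = 40/144 = 5/18
mL = 1·sL + 0·sR = 10/9
mR = 0·sL + -1·sR = -5/18

10/9 5/18 10/9 -5/18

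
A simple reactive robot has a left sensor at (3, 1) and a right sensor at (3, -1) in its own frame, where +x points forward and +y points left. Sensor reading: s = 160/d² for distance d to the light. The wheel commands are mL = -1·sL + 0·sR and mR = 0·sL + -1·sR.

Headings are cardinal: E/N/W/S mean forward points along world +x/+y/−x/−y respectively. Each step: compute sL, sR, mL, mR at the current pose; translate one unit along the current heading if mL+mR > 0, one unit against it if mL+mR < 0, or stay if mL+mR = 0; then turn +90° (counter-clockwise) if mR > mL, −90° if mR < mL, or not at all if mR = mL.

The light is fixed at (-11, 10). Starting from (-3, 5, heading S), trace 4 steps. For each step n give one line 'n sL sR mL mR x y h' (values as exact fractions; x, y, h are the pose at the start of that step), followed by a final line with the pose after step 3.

0 32/29 160/113 -32/29 -160/113 -3 5 S
1 16/5 80/17 -16/5 -80/17 -3 6 W
2 32/13 160/101 -32/13 -160/101 -2 6 N
3 20/9 40/13 -20/9 -40/13 -2 5 W
final -1 5 N

n=0: pose=(-3,5,S); sL=32/29, sR=160/113; mL=-32/29, mR=-160/113; mL+mR=-8256/3277 → advance -1; mR−mL=-1024/3277 → turn -1·90°
n=1: pose=(-3,6,W); sL=16/5, sR=80/17; mL=-16/5, mR=-80/17; mL+mR=-672/85 → advance -1; mR−mL=-128/85 → turn -1·90°
n=2: pose=(-2,6,N); sL=32/13, sR=160/101; mL=-32/13, mR=-160/101; mL+mR=-5312/1313 → advance -1; mR−mL=1152/1313 → turn +1·90°
n=3: pose=(-2,5,W); sL=20/9, sR=40/13; mL=-20/9, mR=-40/13; mL+mR=-620/117 → advance -1; mR−mL=-100/117 → turn -1·90°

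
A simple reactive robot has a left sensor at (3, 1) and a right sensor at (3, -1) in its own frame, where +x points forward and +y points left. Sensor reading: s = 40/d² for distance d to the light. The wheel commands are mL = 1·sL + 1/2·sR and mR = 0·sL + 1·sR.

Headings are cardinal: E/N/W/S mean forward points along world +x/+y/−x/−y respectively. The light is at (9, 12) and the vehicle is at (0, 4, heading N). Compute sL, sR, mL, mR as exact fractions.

left sensor world pos  = (-1, 7); dL² = 125
right sensor world pos = (1, 7); dR² = 89
sL = 40/125 = 8/25
sR = 40/89 = 40/89
mL = 1·sL + 1/2·sR = 1212/2225
mR = 0·sL + 1·sR = 40/89

8/25 40/89 1212/2225 40/89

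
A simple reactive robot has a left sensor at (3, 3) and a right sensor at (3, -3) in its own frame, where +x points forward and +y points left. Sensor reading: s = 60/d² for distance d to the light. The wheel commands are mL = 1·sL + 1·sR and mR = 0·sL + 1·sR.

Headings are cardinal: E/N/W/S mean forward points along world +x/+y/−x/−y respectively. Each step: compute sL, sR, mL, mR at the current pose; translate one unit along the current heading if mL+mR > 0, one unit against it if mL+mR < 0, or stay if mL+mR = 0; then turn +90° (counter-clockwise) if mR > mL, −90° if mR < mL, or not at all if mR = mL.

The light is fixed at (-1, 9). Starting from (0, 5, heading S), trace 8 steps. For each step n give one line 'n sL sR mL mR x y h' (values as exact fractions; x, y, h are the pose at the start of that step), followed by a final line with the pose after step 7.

n=0: pose=(0,5,S); sL=12/13, sR=60/53; mL=1416/689, mR=60/53; mL+mR=2196/689 → advance +1; mR−mL=-12/13 → turn -1·90°
n=1: pose=(0,4,W); sL=15/17, sR=15/2; mL=285/34, mR=15/2; mL+mR=270/17 → advance +1; mR−mL=-15/17 → turn -1·90°
n=2: pose=(-1,4,N); sL=60/13, sR=60/13; mL=120/13, mR=60/13; mL+mR=180/13 → advance +1; mR−mL=-60/13 → turn -1·90°
n=3: pose=(-1,5,E); sL=6, sR=30/29; mL=204/29, mR=30/29; mL+mR=234/29 → advance +1; mR−mL=-6 → turn -1·90°
n=4: pose=(0,5,S); sL=12/13, sR=60/53; mL=1416/689, mR=60/53; mL+mR=2196/689 → advance +1; mR−mL=-12/13 → turn -1·90°
n=5: pose=(0,4,W); sL=15/17, sR=15/2; mL=285/34, mR=15/2; mL+mR=270/17 → advance +1; mR−mL=-15/17 → turn -1·90°
n=6: pose=(-1,4,N); sL=60/13, sR=60/13; mL=120/13, mR=60/13; mL+mR=180/13 → advance +1; mR−mL=-60/13 → turn -1·90°
n=7: pose=(-1,5,E); sL=6, sR=30/29; mL=204/29, mR=30/29; mL+mR=234/29 → advance +1; mR−mL=-6 → turn -1·90°

0 12/13 60/53 1416/689 60/53 0 5 S
1 15/17 15/2 285/34 15/2 0 4 W
2 60/13 60/13 120/13 60/13 -1 4 N
3 6 30/29 204/29 30/29 -1 5 E
4 12/13 60/53 1416/689 60/53 0 5 S
5 15/17 15/2 285/34 15/2 0 4 W
6 60/13 60/13 120/13 60/13 -1 4 N
7 6 30/29 204/29 30/29 -1 5 E
final 0 5 S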